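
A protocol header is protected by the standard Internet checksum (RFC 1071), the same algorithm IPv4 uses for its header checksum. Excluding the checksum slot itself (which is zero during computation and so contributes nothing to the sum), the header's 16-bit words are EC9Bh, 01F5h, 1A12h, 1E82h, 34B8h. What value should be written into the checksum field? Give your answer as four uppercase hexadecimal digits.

One's-complement addition (fold any carry out of bit 15 back into bit 0):
  0xEC9B + 0x01F5 = 0x0EE90
  0xEE90 + 0x1A12 = 0x108A2 → wrap carry → 0x08A3
  0x08A3 + 0x1E82 = 0x02725
  0x2725 + 0x34B8 = 0x05BDD
One's-complement sum = 0x5BDD.
Checksum = ~0x5BDD & 0xFFFF = 0xA422.

A422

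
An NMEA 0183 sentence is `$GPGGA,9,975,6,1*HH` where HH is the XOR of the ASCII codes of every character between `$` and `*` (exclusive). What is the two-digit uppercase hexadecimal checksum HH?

XOR the ASCII codes of the payload characters:
  'G' = 0x47 → acc = 0x47
  'P' = 0x50 → acc = 0x17
  'G' = 0x47 → acc = 0x50
  'G' = 0x47 → acc = 0x17
  'A' = 0x41 → acc = 0x56
  ',' = 0x2C → acc = 0x7A
  '9' = 0x39 → acc = 0x43
  ',' = 0x2C → acc = 0x6F
  '9' = 0x39 → acc = 0x56
  '7' = 0x37 → acc = 0x61
  '5' = 0x35 → acc = 0x54
  ',' = 0x2C → acc = 0x78
  '6' = 0x36 → acc = 0x4E
  ',' = 0x2C → acc = 0x62
  '1' = 0x31 → acc = 0x53
Checksum = 0x53.

53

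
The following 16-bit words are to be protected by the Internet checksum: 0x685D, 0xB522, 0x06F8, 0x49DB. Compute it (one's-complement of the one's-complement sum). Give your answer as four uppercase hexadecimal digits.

91AC

One's-complement addition (fold any carry out of bit 15 back into bit 0):
  0x685D + 0xB522 = 0x11D7F → wrap carry → 0x1D80
  0x1D80 + 0x06F8 = 0x02478
  0x2478 + 0x49DB = 0x06E53
One's-complement sum = 0x6E53.
Checksum = ~0x6E53 & 0xFFFF = 0x91AC.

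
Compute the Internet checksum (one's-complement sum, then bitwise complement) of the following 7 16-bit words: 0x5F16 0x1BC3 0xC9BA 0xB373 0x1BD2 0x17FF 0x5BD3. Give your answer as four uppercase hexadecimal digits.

One's-complement addition (fold any carry out of bit 15 back into bit 0):
  0x5F16 + 0x1BC3 = 0x07AD9
  0x7AD9 + 0xC9BA = 0x14493 → wrap carry → 0x4494
  0x4494 + 0xB373 = 0x0F807
  0xF807 + 0x1BD2 = 0x113D9 → wrap carry → 0x13DA
  0x13DA + 0x17FF = 0x02BD9
  0x2BD9 + 0x5BD3 = 0x087AC
One's-complement sum = 0x87AC.
Checksum = ~0x87AC & 0xFFFF = 0x7853.

7853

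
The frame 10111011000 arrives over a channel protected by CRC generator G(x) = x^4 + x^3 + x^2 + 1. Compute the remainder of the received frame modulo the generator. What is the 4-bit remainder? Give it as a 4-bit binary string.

Modulo-2 division of 10111011000 by 11101:
  pos 0: 10111 XOR 11101 = 01010
  pos 1: 10100 XOR 11101 = 01001
  pos 2: 10011 XOR 11101 = 01110
  pos 3: 11101 XOR 11101 = 00000
Remainder = 0000 (zero — the frame passes the CRC check).

0000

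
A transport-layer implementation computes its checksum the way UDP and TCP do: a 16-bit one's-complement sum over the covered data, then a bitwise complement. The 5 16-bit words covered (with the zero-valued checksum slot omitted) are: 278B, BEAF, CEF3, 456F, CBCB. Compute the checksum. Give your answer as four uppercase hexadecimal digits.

3996

One's-complement addition (fold any carry out of bit 15 back into bit 0):
  0x278B + 0xBEAF = 0x0E63A
  0xE63A + 0xCEF3 = 0x1B52D → wrap carry → 0xB52E
  0xB52E + 0x456F = 0x0FA9D
  0xFA9D + 0xCBCB = 0x1C668 → wrap carry → 0xC669
One's-complement sum = 0xC669.
Checksum = ~0xC669 & 0xFFFF = 0x3996.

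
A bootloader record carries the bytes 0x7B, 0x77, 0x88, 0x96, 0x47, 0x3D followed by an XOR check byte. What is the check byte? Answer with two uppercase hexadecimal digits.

XOR the bytes together:
  start with 0x7B
  0x7B ⊕ 0x77 = 0x0C
  0x0C ⊕ 0x88 = 0x84
  0x84 ⊕ 0x96 = 0x12
  0x12 ⊕ 0x47 = 0x55
  0x55 ⊕ 0x3D = 0x68

68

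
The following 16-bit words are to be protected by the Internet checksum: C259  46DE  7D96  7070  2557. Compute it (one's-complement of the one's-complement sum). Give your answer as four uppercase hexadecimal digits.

One's-complement addition (fold any carry out of bit 15 back into bit 0):
  0xC259 + 0x46DE = 0x10937 → wrap carry → 0x0938
  0x0938 + 0x7D96 = 0x086CE
  0x86CE + 0x7070 = 0x0F73E
  0xF73E + 0x2557 = 0x11C95 → wrap carry → 0x1C96
One's-complement sum = 0x1C96.
Checksum = ~0x1C96 & 0xFFFF = 0xE369.

E369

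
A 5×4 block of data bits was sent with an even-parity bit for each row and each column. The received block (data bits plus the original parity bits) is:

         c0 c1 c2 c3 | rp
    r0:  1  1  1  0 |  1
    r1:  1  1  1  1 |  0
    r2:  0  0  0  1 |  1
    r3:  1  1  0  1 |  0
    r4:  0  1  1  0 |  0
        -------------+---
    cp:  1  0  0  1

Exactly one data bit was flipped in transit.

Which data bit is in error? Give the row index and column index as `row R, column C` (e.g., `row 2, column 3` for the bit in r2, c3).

row 3, column 2

Recompute each row's even parity and compare to rp:
  r0: data parity 1, sent rp 1 → ok
  r1: data parity 0, sent rp 0 → ok
  r2: data parity 1, sent rp 1 → ok
  r3: data parity 1, sent rp 0 → mismatch
  r4: data parity 0, sent rp 0 → ok
Recompute each column's even parity and compare to cp:
  c0: data parity 1, sent cp 1 → ok
  c1: data parity 0, sent cp 0 → ok
  c2: data parity 1, sent cp 0 → mismatch
  c3: data parity 1, sent cp 1 → ok
Exactly one row (r3) and one column (c2) fail → the flipped bit is at their intersection.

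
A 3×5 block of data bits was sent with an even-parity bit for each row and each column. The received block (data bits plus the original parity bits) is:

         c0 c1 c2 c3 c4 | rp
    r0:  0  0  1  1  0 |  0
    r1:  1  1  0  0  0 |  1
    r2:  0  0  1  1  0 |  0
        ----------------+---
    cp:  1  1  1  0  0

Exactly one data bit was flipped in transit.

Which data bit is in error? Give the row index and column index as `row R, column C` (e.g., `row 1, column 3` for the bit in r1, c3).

row 1, column 2

Recompute each row's even parity and compare to rp:
  r0: data parity 0, sent rp 0 → ok
  r1: data parity 0, sent rp 1 → mismatch
  r2: data parity 0, sent rp 0 → ok
Recompute each column's even parity and compare to cp:
  c0: data parity 1, sent cp 1 → ok
  c1: data parity 1, sent cp 1 → ok
  c2: data parity 0, sent cp 1 → mismatch
  c3: data parity 0, sent cp 0 → ok
  c4: data parity 0, sent cp 0 → ok
Exactly one row (r1) and one column (c2) fail → the flipped bit is at their intersection.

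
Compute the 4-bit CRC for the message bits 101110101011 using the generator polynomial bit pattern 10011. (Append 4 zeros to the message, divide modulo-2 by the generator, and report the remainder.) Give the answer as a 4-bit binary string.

1001

Append 4 zeros: 1011101010110000. Divide by 10011 (XOR where the leading bit is 1):
  pos 0: 10111 XOR 10011 = 00100
  pos 2: 10001 XOR 10011 = 00010
  pos 5: 10010 XOR 10011 = 00001
  pos 9: 11100 XOR 10011 = 01111
  pos 10: 11110 XOR 10011 = 01101
  pos 11: 11010 XOR 10011 = 01001
Remainder (last 4 bits) = 1001. This is the CRC / FCS.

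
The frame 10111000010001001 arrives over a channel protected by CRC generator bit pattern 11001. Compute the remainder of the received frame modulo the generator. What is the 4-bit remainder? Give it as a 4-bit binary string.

Modulo-2 division of 10111000010001001 by 11001:
  pos 0: 10111 XOR 11001 = 01110
  pos 1: 11100 XOR 11001 = 00101
  pos 3: 10100 XOR 11001 = 01101
  pos 4: 11010 XOR 11001 = 00011
  pos 7: 11100 XOR 11001 = 00101
  pos 9: 10101 XOR 11001 = 01100
  pos 10: 11000 XOR 11001 = 00001
Remainder = 0101 (nonzero — an error is detected).

0101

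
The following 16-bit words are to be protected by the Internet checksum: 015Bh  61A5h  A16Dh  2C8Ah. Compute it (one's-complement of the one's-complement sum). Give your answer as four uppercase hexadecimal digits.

One's-complement addition (fold any carry out of bit 15 back into bit 0):
  0x015B + 0x61A5 = 0x06300
  0x6300 + 0xA16D = 0x1046D → wrap carry → 0x046E
  0x046E + 0x2C8A = 0x030F8
One's-complement sum = 0x30F8.
Checksum = ~0x30F8 & 0xFFFF = 0xCF07.

CF07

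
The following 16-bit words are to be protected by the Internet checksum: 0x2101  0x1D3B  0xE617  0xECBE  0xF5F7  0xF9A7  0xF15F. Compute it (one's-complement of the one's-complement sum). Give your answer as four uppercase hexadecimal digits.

One's-complement addition (fold any carry out of bit 15 back into bit 0):
  0x2101 + 0x1D3B = 0x03E3C
  0x3E3C + 0xE617 = 0x12453 → wrap carry → 0x2454
  0x2454 + 0xECBE = 0x11112 → wrap carry → 0x1113
  0x1113 + 0xF5F7 = 0x1070A → wrap carry → 0x070B
  0x070B + 0xF9A7 = 0x100B2 → wrap carry → 0x00B3
  0x00B3 + 0xF15F = 0x0F212
One's-complement sum = 0xF212.
Checksum = ~0xF212 & 0xFFFF = 0x0DED.

0DED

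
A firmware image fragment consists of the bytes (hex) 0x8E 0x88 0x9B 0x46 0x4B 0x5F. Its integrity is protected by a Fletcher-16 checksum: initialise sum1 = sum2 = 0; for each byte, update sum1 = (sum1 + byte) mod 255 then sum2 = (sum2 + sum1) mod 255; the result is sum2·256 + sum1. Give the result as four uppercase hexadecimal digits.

39A3

Running sums (mod 255):
  after byte 0 (0x8E): sum1=142, sum2=142
  after byte 1 (0x88): sum1=23, sum2=165
  after byte 2 (0x9B): sum1=178, sum2=88
  after byte 3 (0x46): sum1=248, sum2=81
  after byte 4 (0x4B): sum1=68, sum2=149
  after byte 5 (0x5F): sum1=163, sum2=57
Checksum = sum2·256 + sum1 = 57·256 + 163 = 14755 = 0x39A3.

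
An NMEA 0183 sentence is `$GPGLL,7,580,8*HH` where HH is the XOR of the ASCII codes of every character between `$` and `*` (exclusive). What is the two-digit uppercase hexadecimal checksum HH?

XOR the ASCII codes of the payload characters:
  'G' = 0x47 → acc = 0x47
  'P' = 0x50 → acc = 0x17
  'G' = 0x47 → acc = 0x50
  'L' = 0x4C → acc = 0x1C
  'L' = 0x4C → acc = 0x50
  ',' = 0x2C → acc = 0x7C
  '7' = 0x37 → acc = 0x4B
  ',' = 0x2C → acc = 0x67
  '5' = 0x35 → acc = 0x52
  '8' = 0x38 → acc = 0x6A
  '0' = 0x30 → acc = 0x5A
  ',' = 0x2C → acc = 0x76
  '8' = 0x38 → acc = 0x4E
Checksum = 0x4E.

4E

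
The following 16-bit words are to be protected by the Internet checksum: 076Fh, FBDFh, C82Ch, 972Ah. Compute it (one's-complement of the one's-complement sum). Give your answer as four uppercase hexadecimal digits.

9D59

One's-complement addition (fold any carry out of bit 15 back into bit 0):
  0x076F + 0xFBDF = 0x1034E → wrap carry → 0x034F
  0x034F + 0xC82C = 0x0CB7B
  0xCB7B + 0x972A = 0x162A5 → wrap carry → 0x62A6
One's-complement sum = 0x62A6.
Checksum = ~0x62A6 & 0xFFFF = 0x9D59.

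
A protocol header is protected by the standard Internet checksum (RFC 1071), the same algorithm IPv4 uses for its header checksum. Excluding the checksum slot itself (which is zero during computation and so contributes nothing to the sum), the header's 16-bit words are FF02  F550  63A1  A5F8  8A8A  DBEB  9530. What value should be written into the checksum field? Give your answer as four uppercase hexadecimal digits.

066B

One's-complement addition (fold any carry out of bit 15 back into bit 0):
  0xFF02 + 0xF550 = 0x1F452 → wrap carry → 0xF453
  0xF453 + 0x63A1 = 0x157F4 → wrap carry → 0x57F5
  0x57F5 + 0xA5F8 = 0x0FDED
  0xFDED + 0x8A8A = 0x18877 → wrap carry → 0x8878
  0x8878 + 0xDBEB = 0x16463 → wrap carry → 0x6464
  0x6464 + 0x9530 = 0x0F994
One's-complement sum = 0xF994.
Checksum = ~0xF994 & 0xFFFF = 0x066B.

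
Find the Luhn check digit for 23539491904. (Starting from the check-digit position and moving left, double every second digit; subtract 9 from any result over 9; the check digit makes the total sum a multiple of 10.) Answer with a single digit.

9

Partial digits right→left: 4 0 9 1 9 4 9 3 5 3 2
Double every second digit counting from the check-digit position (so the 1st, 3rd, 5th, ... of the partial from the right).
  doubled (with −9 where >9): 8 9 9 9 1 4 → sum 40
  kept as-is: 0 1 4 3 3 → sum 11
Total = 40 + 11 = 51.
Check digit = (10 − (51 mod 10)) mod 10 = 9.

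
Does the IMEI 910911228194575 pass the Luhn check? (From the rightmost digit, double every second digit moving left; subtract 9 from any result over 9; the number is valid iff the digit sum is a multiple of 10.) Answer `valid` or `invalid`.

invalid

From the right, keep odd positions and double even positions (subtract 9 from any doubled value over 9):
  doubled (positions 2,4,...): 5 8 2 4 2 9 2 → sum 32
  kept (positions 1,3,...): 5 5 9 8 2 1 0 9 → sum 39
Total = 71.
71 mod 10 = 1, so the number is invalid.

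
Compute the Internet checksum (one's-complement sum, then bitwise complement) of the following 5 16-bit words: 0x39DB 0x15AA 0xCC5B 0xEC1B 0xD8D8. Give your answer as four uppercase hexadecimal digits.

1F2A

One's-complement addition (fold any carry out of bit 15 back into bit 0):
  0x39DB + 0x15AA = 0x04F85
  0x4F85 + 0xCC5B = 0x11BE0 → wrap carry → 0x1BE1
  0x1BE1 + 0xEC1B = 0x107FC → wrap carry → 0x07FD
  0x07FD + 0xD8D8 = 0x0E0D5
One's-complement sum = 0xE0D5.
Checksum = ~0xE0D5 & 0xFFFF = 0x1F2A.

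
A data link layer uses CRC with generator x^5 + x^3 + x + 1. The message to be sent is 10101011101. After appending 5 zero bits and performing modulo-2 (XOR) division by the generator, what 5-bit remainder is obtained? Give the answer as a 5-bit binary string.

01101

Append 5 zeros: 1010101110100000. Divide by 101011 (XOR where the leading bit is 1):
  pos 0: 101010 XOR 101011 = 000001
  pos 5: 111101 XOR 101011 = 010110
  pos 6: 101100 XOR 101011 = 000111
  pos 9: 111000 XOR 101011 = 010011
  pos 10: 100110 XOR 101011 = 001101
Remainder (last 5 bits) = 01101. This is the CRC / FCS.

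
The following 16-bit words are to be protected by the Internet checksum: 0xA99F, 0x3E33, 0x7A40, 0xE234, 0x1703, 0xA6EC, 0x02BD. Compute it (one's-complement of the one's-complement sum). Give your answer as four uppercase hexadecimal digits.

One's-complement addition (fold any carry out of bit 15 back into bit 0):
  0xA99F + 0x3E33 = 0x0E7D2
  0xE7D2 + 0x7A40 = 0x16212 → wrap carry → 0x6213
  0x6213 + 0xE234 = 0x14447 → wrap carry → 0x4448
  0x4448 + 0x1703 = 0x05B4B
  0x5B4B + 0xA6EC = 0x10237 → wrap carry → 0x0238
  0x0238 + 0x02BD = 0x004F5
One's-complement sum = 0x04F5.
Checksum = ~0x04F5 & 0xFFFF = 0xFB0A.

FB0A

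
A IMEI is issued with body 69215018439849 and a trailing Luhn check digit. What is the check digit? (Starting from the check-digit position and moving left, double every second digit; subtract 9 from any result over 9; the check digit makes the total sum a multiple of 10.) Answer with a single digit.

Partial digits right→left: 9 4 8 9 3 4 8 1 0 5 1 2 9 6
Double every second digit counting from the check-digit position (so the 1st, 3rd, 5th, ... of the partial from the right).
  doubled (with −9 where >9): 9 7 6 7 0 2 9 → sum 40
  kept as-is: 4 9 4 1 5 2 6 → sum 31
Total = 40 + 31 = 71.
Check digit = (10 − (71 mod 10)) mod 10 = 9.

9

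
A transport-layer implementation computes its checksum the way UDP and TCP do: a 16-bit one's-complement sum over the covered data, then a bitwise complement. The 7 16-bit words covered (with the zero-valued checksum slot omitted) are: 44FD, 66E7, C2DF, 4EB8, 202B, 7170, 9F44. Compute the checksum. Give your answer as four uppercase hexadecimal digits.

11A3

One's-complement addition (fold any carry out of bit 15 back into bit 0):
  0x44FD + 0x66E7 = 0x0ABE4
  0xABE4 + 0xC2DF = 0x16EC3 → wrap carry → 0x6EC4
  0x6EC4 + 0x4EB8 = 0x0BD7C
  0xBD7C + 0x202B = 0x0DDA7
  0xDDA7 + 0x7170 = 0x14F17 → wrap carry → 0x4F18
  0x4F18 + 0x9F44 = 0x0EE5C
One's-complement sum = 0xEE5C.
Checksum = ~0xEE5C & 0xFFFF = 0x11A3.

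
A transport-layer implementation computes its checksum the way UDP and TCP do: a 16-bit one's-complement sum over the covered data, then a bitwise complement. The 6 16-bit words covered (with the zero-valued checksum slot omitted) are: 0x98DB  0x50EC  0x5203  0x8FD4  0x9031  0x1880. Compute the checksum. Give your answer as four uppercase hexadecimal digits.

One's-complement addition (fold any carry out of bit 15 back into bit 0):
  0x98DB + 0x50EC = 0x0E9C7
  0xE9C7 + 0x5203 = 0x13BCA → wrap carry → 0x3BCB
  0x3BCB + 0x8FD4 = 0x0CB9F
  0xCB9F + 0x9031 = 0x15BD0 → wrap carry → 0x5BD1
  0x5BD1 + 0x1880 = 0x07451
One's-complement sum = 0x7451.
Checksum = ~0x7451 & 0xFFFF = 0x8BAE.

8BAE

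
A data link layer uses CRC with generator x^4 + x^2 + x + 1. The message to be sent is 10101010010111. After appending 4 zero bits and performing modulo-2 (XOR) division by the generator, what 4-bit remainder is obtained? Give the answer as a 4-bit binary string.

0110

Append 4 zeros: 101010100101110000. Divide by 10111 (XOR where the leading bit is 1):
  pos 0: 10101 XOR 10111 = 00010
  pos 3: 10010 XOR 10111 = 00101
  pos 5: 10101 XOR 10111 = 00010
  pos 8: 10011 XOR 10111 = 00100
  pos 10: 10010 XOR 10111 = 00101
  pos 12: 10100 XOR 10111 = 00011
Remainder (last 4 bits) = 0110. This is the CRC / FCS.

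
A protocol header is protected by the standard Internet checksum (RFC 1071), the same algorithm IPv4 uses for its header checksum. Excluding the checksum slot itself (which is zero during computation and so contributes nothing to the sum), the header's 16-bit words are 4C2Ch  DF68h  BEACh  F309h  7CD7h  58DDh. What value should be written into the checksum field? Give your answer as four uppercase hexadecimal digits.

One's-complement addition (fold any carry out of bit 15 back into bit 0):
  0x4C2C + 0xDF68 = 0x12B94 → wrap carry → 0x2B95
  0x2B95 + 0xBEAC = 0x0EA41
  0xEA41 + 0xF309 = 0x1DD4A → wrap carry → 0xDD4B
  0xDD4B + 0x7CD7 = 0x15A22 → wrap carry → 0x5A23
  0x5A23 + 0x58DD = 0x0B300
One's-complement sum = 0xB300.
Checksum = ~0xB300 & 0xFFFF = 0x4CFF.

4CFF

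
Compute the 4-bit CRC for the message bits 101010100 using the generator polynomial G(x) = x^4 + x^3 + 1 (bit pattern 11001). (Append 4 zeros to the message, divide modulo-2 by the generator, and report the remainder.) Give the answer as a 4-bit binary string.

1000

Append 4 zeros: 1010101000000. Divide by 11001 (XOR where the leading bit is 1):
  pos 0: 10101 XOR 11001 = 01100
  pos 1: 11000 XOR 11001 = 00001
  pos 5: 11000 XOR 11001 = 00001
Remainder (last 4 bits) = 1000. This is the CRC / FCS.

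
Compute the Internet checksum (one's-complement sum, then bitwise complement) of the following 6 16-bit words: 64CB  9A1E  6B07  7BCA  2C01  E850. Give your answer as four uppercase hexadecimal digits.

One's-complement addition (fold any carry out of bit 15 back into bit 0):
  0x64CB + 0x9A1E = 0x0FEE9
  0xFEE9 + 0x6B07 = 0x169F0 → wrap carry → 0x69F1
  0x69F1 + 0x7BCA = 0x0E5BB
  0xE5BB + 0x2C01 = 0x111BC → wrap carry → 0x11BD
  0x11BD + 0xE850 = 0x0FA0D
One's-complement sum = 0xFA0D.
Checksum = ~0xFA0D & 0xFFFF = 0x05F2.

05F2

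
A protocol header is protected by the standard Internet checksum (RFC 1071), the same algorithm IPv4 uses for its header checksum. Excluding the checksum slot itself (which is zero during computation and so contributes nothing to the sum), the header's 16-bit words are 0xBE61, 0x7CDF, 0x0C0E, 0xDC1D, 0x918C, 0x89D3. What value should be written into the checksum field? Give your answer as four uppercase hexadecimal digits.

One's-complement addition (fold any carry out of bit 15 back into bit 0):
  0xBE61 + 0x7CDF = 0x13B40 → wrap carry → 0x3B41
  0x3B41 + 0x0C0E = 0x0474F
  0x474F + 0xDC1D = 0x1236C → wrap carry → 0x236D
  0x236D + 0x918C = 0x0B4F9
  0xB4F9 + 0x89D3 = 0x13ECC → wrap carry → 0x3ECD
One's-complement sum = 0x3ECD.
Checksum = ~0x3ECD & 0xFFFF = 0xC132.

C132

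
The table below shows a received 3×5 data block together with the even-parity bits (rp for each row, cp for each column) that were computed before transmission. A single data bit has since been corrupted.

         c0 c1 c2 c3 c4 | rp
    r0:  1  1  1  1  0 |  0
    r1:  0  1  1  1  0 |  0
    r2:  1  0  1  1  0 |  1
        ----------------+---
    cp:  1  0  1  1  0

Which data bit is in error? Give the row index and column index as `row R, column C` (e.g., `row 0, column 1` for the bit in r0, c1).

Recompute each row's even parity and compare to rp:
  r0: data parity 0, sent rp 0 → ok
  r1: data parity 1, sent rp 0 → mismatch
  r2: data parity 1, sent rp 1 → ok
Recompute each column's even parity and compare to cp:
  c0: data parity 0, sent cp 1 → mismatch
  c1: data parity 0, sent cp 0 → ok
  c2: data parity 1, sent cp 1 → ok
  c3: data parity 1, sent cp 1 → ok
  c4: data parity 0, sent cp 0 → ok
Exactly one row (r1) and one column (c0) fail → the flipped bit is at their intersection.

row 1, column 0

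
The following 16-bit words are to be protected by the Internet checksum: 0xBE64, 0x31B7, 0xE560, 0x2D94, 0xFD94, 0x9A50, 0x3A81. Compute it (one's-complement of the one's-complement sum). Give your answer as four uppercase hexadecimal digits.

2A88

One's-complement addition (fold any carry out of bit 15 back into bit 0):
  0xBE64 + 0x31B7 = 0x0F01B
  0xF01B + 0xE560 = 0x1D57B → wrap carry → 0xD57C
  0xD57C + 0x2D94 = 0x10310 → wrap carry → 0x0311
  0x0311 + 0xFD94 = 0x100A5 → wrap carry → 0x00A6
  0x00A6 + 0x9A50 = 0x09AF6
  0x9AF6 + 0x3A81 = 0x0D577
One's-complement sum = 0xD577.
Checksum = ~0xD577 & 0xFFFF = 0x2A88.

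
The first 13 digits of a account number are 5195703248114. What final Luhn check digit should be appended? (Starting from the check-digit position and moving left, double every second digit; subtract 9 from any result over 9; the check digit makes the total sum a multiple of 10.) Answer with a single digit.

4

Partial digits right→left: 4 1 1 8 4 2 3 0 7 5 9 1 5
Double every second digit counting from the check-digit position (so the 1st, 3rd, 5th, ... of the partial from the right).
  doubled (with −9 where >9): 8 2 8 6 5 9 1 → sum 39
  kept as-is: 1 8 2 0 5 1 → sum 17
Total = 39 + 17 = 56.
Check digit = (10 − (56 mod 10)) mod 10 = 4.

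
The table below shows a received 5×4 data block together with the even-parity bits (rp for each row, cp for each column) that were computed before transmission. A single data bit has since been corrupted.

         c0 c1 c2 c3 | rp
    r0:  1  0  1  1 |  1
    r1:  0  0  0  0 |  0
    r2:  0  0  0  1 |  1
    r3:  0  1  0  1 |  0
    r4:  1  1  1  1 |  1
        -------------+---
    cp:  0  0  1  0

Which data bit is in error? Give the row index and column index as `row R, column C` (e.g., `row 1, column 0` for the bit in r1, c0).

row 4, column 2

Recompute each row's even parity and compare to rp:
  r0: data parity 1, sent rp 1 → ok
  r1: data parity 0, sent rp 0 → ok
  r2: data parity 1, sent rp 1 → ok
  r3: data parity 0, sent rp 0 → ok
  r4: data parity 0, sent rp 1 → mismatch
Recompute each column's even parity and compare to cp:
  c0: data parity 0, sent cp 0 → ok
  c1: data parity 0, sent cp 0 → ok
  c2: data parity 0, sent cp 1 → mismatch
  c3: data parity 0, sent cp 0 → ok
Exactly one row (r4) and one column (c2) fail → the flipped bit is at their intersection.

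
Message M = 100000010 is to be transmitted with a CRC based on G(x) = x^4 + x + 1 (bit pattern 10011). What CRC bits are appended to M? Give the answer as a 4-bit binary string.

Append 4 zeros: 1000000100000. Divide by 10011 (XOR where the leading bit is 1):
  pos 0: 10000 XOR 10011 = 00011
  pos 3: 11001 XOR 10011 = 01010
  pos 4: 10100 XOR 10011 = 00111
  pos 6: 11100 XOR 10011 = 01111
  pos 7: 11110 XOR 10011 = 01101
  pos 8: 11010 XOR 10011 = 01001
Remainder (last 4 bits) = 1001. This is the CRC / FCS.

1001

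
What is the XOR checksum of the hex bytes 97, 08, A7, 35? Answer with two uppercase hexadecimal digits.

XOR the bytes together:
  start with 0x97
  0x97 ⊕ 0x08 = 0x9F
  0x9F ⊕ 0xA7 = 0x38
  0x38 ⊕ 0x35 = 0x0D

0D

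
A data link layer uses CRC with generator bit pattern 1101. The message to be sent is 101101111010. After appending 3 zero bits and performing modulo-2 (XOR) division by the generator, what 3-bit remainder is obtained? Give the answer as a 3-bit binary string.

011

Append 3 zeros: 101101111010000. Divide by 1101 (XOR where the leading bit is 1):
  pos 0: 1011 XOR 1101 = 0110
  pos 1: 1100 XOR 1101 = 0001
  pos 4: 1111 XOR 1101 = 0010
  pos 6: 1010 XOR 1101 = 0111
  pos 7: 1111 XOR 1101 = 0010
  pos 9: 1000 XOR 1101 = 0101
  pos 10: 1010 XOR 1101 = 0111
  pos 11: 1110 XOR 1101 = 0011
Remainder (last 3 bits) = 011. This is the CRC / FCS.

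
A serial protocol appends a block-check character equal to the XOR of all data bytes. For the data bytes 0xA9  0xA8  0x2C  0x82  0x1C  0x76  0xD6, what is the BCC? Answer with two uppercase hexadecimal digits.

13

XOR the bytes together:
  start with 0xA9
  0xA9 ⊕ 0xA8 = 0x01
  0x01 ⊕ 0x2C = 0x2D
  0x2D ⊕ 0x82 = 0xAF
  0xAF ⊕ 0x1C = 0xB3
  0xB3 ⊕ 0x76 = 0xC5
  0xC5 ⊕ 0xD6 = 0x13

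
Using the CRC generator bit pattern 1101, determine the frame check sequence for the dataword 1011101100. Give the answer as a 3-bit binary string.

101

Append 3 zeros: 1011101100000. Divide by 1101 (XOR where the leading bit is 1):
  pos 0: 1011 XOR 1101 = 0110
  pos 1: 1101 XOR 1101 = 0000
  pos 6: 1100 XOR 1101 = 0001
  pos 9: 1000 XOR 1101 = 0101
Remainder (last 3 bits) = 101. This is the CRC / FCS.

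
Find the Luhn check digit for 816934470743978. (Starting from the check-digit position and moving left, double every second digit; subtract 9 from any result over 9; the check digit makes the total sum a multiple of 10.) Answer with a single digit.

4

Partial digits right→left: 8 7 9 3 4 7 0 7 4 4 3 9 6 1 8
Double every second digit counting from the check-digit position (so the 1st, 3rd, 5th, ... of the partial from the right).
  doubled (with −9 where >9): 7 9 8 0 8 6 3 7 → sum 48
  kept as-is: 7 3 7 7 4 9 1 → sum 38
Total = 48 + 38 = 86.
Check digit = (10 − (86 mod 10)) mod 10 = 4.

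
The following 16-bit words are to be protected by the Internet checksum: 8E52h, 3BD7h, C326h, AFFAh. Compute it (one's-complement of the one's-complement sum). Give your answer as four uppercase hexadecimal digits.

C2B4

One's-complement addition (fold any carry out of bit 15 back into bit 0):
  0x8E52 + 0x3BD7 = 0x0CA29
  0xCA29 + 0xC326 = 0x18D4F → wrap carry → 0x8D50
  0x8D50 + 0xAFFA = 0x13D4A → wrap carry → 0x3D4B
One's-complement sum = 0x3D4B.
Checksum = ~0x3D4B & 0xFFFF = 0xC2B4.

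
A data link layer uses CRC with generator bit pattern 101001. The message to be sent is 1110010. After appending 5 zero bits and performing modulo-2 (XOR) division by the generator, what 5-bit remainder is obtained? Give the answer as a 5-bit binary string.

Append 5 zeros: 111001000000. Divide by 101001 (XOR where the leading bit is 1):
  pos 0: 111001 XOR 101001 = 010000
  pos 1: 100000 XOR 101001 = 001001
  pos 3: 100100 XOR 101001 = 001101
  pos 5: 110100 XOR 101001 = 011101
  pos 6: 111010 XOR 101001 = 010011
Remainder (last 5 bits) = 10011. This is the CRC / FCS.

10011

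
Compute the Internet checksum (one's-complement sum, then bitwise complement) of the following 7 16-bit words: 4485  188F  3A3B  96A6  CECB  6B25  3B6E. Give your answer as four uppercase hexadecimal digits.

5CAA

One's-complement addition (fold any carry out of bit 15 back into bit 0):
  0x4485 + 0x188F = 0x05D14
  0x5D14 + 0x3A3B = 0x0974F
  0x974F + 0x96A6 = 0x12DF5 → wrap carry → 0x2DF6
  0x2DF6 + 0xCECB = 0x0FCC1
  0xFCC1 + 0x6B25 = 0x167E6 → wrap carry → 0x67E7
  0x67E7 + 0x3B6E = 0x0A355
One's-complement sum = 0xA355.
Checksum = ~0xA355 & 0xFFFF = 0x5CAA.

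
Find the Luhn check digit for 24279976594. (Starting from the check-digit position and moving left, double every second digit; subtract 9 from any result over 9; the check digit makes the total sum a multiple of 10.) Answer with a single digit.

Partial digits right→left: 4 9 5 6 7 9 9 7 2 4 2
Double every second digit counting from the check-digit position (so the 1st, 3rd, 5th, ... of the partial from the right).
  doubled (with −9 where >9): 8 1 5 9 4 4 → sum 31
  kept as-is: 9 6 9 7 4 → sum 35
Total = 31 + 35 = 66.
Check digit = (10 − (66 mod 10)) mod 10 = 4.

4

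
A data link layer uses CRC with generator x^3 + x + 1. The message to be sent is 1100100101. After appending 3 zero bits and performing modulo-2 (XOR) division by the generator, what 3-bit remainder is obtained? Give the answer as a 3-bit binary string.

111

Append 3 zeros: 1100100101000. Divide by 1011 (XOR where the leading bit is 1):
  pos 0: 1100 XOR 1011 = 0111
  pos 1: 1111 XOR 1011 = 0100
  pos 2: 1000 XOR 1011 = 0011
  pos 4: 1101 XOR 1011 = 0110
  pos 5: 1100 XOR 1011 = 0111
  pos 6: 1111 XOR 1011 = 0100
  pos 7: 1000 XOR 1011 = 0011
  pos 9: 1100 XOR 1011 = 0111
Remainder (last 3 bits) = 111. This is the CRC / FCS.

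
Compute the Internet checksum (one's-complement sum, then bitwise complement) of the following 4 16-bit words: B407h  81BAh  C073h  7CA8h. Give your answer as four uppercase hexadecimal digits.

8D21

One's-complement addition (fold any carry out of bit 15 back into bit 0):
  0xB407 + 0x81BA = 0x135C1 → wrap carry → 0x35C2
  0x35C2 + 0xC073 = 0x0F635
  0xF635 + 0x7CA8 = 0x172DD → wrap carry → 0x72DE
One's-complement sum = 0x72DE.
Checksum = ~0x72DE & 0xFFFF = 0x8D21.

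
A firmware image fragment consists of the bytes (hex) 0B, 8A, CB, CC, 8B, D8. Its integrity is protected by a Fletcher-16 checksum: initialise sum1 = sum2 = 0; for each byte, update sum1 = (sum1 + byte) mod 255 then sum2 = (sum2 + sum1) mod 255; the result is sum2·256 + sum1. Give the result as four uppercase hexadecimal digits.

Running sums (mod 255):
  after byte 0 (0B): sum1=11, sum2=11
  after byte 1 (8A): sum1=149, sum2=160
  after byte 2 (CB): sum1=97, sum2=2
  after byte 3 (CC): sum1=46, sum2=48
  after byte 4 (8B): sum1=185, sum2=233
  after byte 5 (D8): sum1=146, sum2=124
Checksum = sum2·256 + sum1 = 124·256 + 146 = 31890 = 0x7C92.

7C92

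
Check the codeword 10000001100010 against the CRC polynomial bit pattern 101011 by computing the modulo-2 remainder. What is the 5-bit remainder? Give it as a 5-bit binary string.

00000

Modulo-2 division of 10000001100010 by 101011:
  pos 0: 100000 XOR 101011 = 001011
  pos 2: 101101 XOR 101011 = 000110
  pos 5: 110100 XOR 101011 = 011111
  pos 6: 111110 XOR 101011 = 010101
  pos 7: 101011 XOR 101011 = 000000
Remainder = 00000 (zero — the frame passes the CRC check).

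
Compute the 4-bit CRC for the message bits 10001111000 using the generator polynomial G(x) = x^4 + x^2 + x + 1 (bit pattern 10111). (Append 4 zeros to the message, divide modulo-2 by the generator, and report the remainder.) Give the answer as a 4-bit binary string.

1110

Append 4 zeros: 100011110000000. Divide by 10111 (XOR where the leading bit is 1):
  pos 0: 10001 XOR 10111 = 00110
  pos 2: 11011 XOR 10111 = 01100
  pos 3: 11001 XOR 10111 = 01110
  pos 4: 11100 XOR 10111 = 01011
  pos 5: 10110 XOR 10111 = 00001
  pos 9: 10000 XOR 10111 = 00111
Remainder (last 4 bits) = 1110. This is the CRC / FCS.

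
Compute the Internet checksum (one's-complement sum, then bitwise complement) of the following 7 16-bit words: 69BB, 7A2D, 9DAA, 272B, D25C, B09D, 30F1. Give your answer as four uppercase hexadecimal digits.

One's-complement addition (fold any carry out of bit 15 back into bit 0):
  0x69BB + 0x7A2D = 0x0E3E8
  0xE3E8 + 0x9DAA = 0x18192 → wrap carry → 0x8193
  0x8193 + 0x272B = 0x0A8BE
  0xA8BE + 0xD25C = 0x17B1A → wrap carry → 0x7B1B
  0x7B1B + 0xB09D = 0x12BB8 → wrap carry → 0x2BB9
  0x2BB9 + 0x30F1 = 0x05CAA
One's-complement sum = 0x5CAA.
Checksum = ~0x5CAA & 0xFFFF = 0xA355.

A355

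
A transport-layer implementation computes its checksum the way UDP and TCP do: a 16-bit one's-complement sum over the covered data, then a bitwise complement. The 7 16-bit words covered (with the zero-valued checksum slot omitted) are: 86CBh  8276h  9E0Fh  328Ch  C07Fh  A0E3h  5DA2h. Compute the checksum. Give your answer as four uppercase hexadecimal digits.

671C

One's-complement addition (fold any carry out of bit 15 back into bit 0):
  0x86CB + 0x8276 = 0x10941 → wrap carry → 0x0942
  0x0942 + 0x9E0F = 0x0A751
  0xA751 + 0x328C = 0x0D9DD
  0xD9DD + 0xC07F = 0x19A5C → wrap carry → 0x9A5D
  0x9A5D + 0xA0E3 = 0x13B40 → wrap carry → 0x3B41
  0x3B41 + 0x5DA2 = 0x098E3
One's-complement sum = 0x98E3.
Checksum = ~0x98E3 & 0xFFFF = 0x671C.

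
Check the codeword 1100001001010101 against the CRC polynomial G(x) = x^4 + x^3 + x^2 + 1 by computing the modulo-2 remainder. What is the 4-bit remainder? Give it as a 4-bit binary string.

Modulo-2 division of 1100001001010101 by 11101:
  pos 0: 11000 XOR 11101 = 00101
  pos 2: 10101 XOR 11101 = 01000
  pos 3: 10000 XOR 11101 = 01101
  pos 4: 11010 XOR 11101 = 00111
  pos 6: 11110 XOR 11101 = 00011
  pos 9: 11101 XOR 11101 = 00000
Remainder = 0001 (nonzero — an error is detected).

0001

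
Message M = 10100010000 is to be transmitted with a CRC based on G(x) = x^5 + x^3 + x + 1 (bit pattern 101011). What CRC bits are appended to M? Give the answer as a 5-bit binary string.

00010

Append 5 zeros: 1010001000000000. Divide by 101011 (XOR where the leading bit is 1):
  pos 0: 101000 XOR 101011 = 000011
  pos 4: 111000 XOR 101011 = 010011
  pos 5: 100110 XOR 101011 = 001101
  pos 7: 110100 XOR 101011 = 011111
  pos 8: 111110 XOR 101011 = 010101
  pos 9: 101010 XOR 101011 = 000001
Remainder (last 5 bits) = 00010. This is the CRC / FCS.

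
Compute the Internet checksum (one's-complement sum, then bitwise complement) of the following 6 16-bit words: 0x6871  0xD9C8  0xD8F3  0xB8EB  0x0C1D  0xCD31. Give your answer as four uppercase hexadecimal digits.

One's-complement addition (fold any carry out of bit 15 back into bit 0):
  0x6871 + 0xD9C8 = 0x14239 → wrap carry → 0x423A
  0x423A + 0xD8F3 = 0x11B2D → wrap carry → 0x1B2E
  0x1B2E + 0xB8EB = 0x0D419
  0xD419 + 0x0C1D = 0x0E036
  0xE036 + 0xCD31 = 0x1AD67 → wrap carry → 0xAD68
One's-complement sum = 0xAD68.
Checksum = ~0xAD68 & 0xFFFF = 0x5297.

5297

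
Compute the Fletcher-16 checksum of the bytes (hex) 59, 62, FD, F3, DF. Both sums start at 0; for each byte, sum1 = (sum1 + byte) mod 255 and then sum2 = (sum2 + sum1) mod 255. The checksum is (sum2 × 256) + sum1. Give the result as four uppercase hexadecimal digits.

Running sums (mod 255):
  after byte 0 (59): sum1=89, sum2=89
  after byte 1 (62): sum1=187, sum2=21
  after byte 2 (FD): sum1=185, sum2=206
  after byte 3 (F3): sum1=173, sum2=124
  after byte 4 (DF): sum1=141, sum2=10
Checksum = sum2·256 + sum1 = 10·256 + 141 = 2701 = 0x0A8D.

0A8D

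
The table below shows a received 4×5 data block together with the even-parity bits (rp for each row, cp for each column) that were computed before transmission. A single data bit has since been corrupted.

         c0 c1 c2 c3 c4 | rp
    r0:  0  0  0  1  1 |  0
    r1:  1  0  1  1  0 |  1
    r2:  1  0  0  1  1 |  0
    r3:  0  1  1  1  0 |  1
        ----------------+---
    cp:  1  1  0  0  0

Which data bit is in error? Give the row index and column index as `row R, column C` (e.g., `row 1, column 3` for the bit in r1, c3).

row 2, column 0

Recompute each row's even parity and compare to rp:
  r0: data parity 0, sent rp 0 → ok
  r1: data parity 1, sent rp 1 → ok
  r2: data parity 1, sent rp 0 → mismatch
  r3: data parity 1, sent rp 1 → ok
Recompute each column's even parity and compare to cp:
  c0: data parity 0, sent cp 1 → mismatch
  c1: data parity 1, sent cp 1 → ok
  c2: data parity 0, sent cp 0 → ok
  c3: data parity 0, sent cp 0 → ok
  c4: data parity 0, sent cp 0 → ok
Exactly one row (r2) and one column (c0) fail → the flipped bit is at their intersection.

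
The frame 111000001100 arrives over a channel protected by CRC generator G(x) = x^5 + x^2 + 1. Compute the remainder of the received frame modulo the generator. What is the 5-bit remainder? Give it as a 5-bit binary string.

Modulo-2 division of 111000001100 by 100101:
  pos 0: 111000 XOR 100101 = 011101
  pos 1: 111010 XOR 100101 = 011111
  pos 2: 111110 XOR 100101 = 011011
  pos 3: 110111 XOR 100101 = 010010
  pos 4: 100101 XOR 100101 = 000000
Remainder = 00000 (zero — the frame passes the CRC check).

00000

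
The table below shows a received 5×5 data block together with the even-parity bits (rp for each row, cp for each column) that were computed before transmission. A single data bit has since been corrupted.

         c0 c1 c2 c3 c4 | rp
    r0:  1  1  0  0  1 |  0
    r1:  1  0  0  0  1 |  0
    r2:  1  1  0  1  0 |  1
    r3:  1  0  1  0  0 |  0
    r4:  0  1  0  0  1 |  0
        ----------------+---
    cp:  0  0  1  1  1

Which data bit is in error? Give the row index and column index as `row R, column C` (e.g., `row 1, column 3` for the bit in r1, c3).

row 0, column 1

Recompute each row's even parity and compare to rp:
  r0: data parity 1, sent rp 0 → mismatch
  r1: data parity 0, sent rp 0 → ok
  r2: data parity 1, sent rp 1 → ok
  r3: data parity 0, sent rp 0 → ok
  r4: data parity 0, sent rp 0 → ok
Recompute each column's even parity and compare to cp:
  c0: data parity 0, sent cp 0 → ok
  c1: data parity 1, sent cp 0 → mismatch
  c2: data parity 1, sent cp 1 → ok
  c3: data parity 1, sent cp 1 → ok
  c4: data parity 1, sent cp 1 → ok
Exactly one row (r0) and one column (c1) fail → the flipped bit is at their intersection.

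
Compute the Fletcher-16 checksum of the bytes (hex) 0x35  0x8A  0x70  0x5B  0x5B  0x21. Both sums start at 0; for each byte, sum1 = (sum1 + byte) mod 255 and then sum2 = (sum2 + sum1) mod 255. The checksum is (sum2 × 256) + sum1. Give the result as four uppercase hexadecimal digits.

9F08

Running sums (mod 255):
  after byte 0 (0x35): sum1=53, sum2=53
  after byte 1 (0x8A): sum1=191, sum2=244
  after byte 2 (0x70): sum1=48, sum2=37
  after byte 3 (0x5B): sum1=139, sum2=176
  after byte 4 (0x5B): sum1=230, sum2=151
  after byte 5 (0x21): sum1=8, sum2=159
Checksum = sum2·256 + sum1 = 159·256 + 8 = 40712 = 0x9F08.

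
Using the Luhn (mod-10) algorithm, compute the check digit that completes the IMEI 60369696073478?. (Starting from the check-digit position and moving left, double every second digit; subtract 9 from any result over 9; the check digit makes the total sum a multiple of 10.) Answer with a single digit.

4

Partial digits right→left: 8 7 4 3 7 0 6 9 6 9 6 3 0 6
Double every second digit counting from the check-digit position (so the 1st, 3rd, 5th, ... of the partial from the right).
  doubled (with −9 where >9): 7 8 5 3 3 3 0 → sum 29
  kept as-is: 7 3 0 9 9 3 6 → sum 37
Total = 29 + 37 = 66.
Check digit = (10 − (66 mod 10)) mod 10 = 4.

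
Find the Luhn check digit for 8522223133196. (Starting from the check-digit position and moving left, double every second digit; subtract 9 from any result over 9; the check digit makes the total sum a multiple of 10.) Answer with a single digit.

Partial digits right→left: 6 9 1 3 3 1 3 2 2 2 2 5 8
Double every second digit counting from the check-digit position (so the 1st, 3rd, 5th, ... of the partial from the right).
  doubled (with −9 where >9): 3 2 6 6 4 4 7 → sum 32
  kept as-is: 9 3 1 2 2 5 → sum 22
Total = 32 + 22 = 54.
Check digit = (10 − (54 mod 10)) mod 10 = 6.

6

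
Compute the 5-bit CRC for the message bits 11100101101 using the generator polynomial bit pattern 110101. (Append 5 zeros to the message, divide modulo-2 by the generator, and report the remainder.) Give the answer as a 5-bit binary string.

11001

Append 5 zeros: 1110010110100000. Divide by 110101 (XOR where the leading bit is 1):
  pos 0: 111001 XOR 110101 = 001100
  pos 2: 110001 XOR 110101 = 000100
  pos 5: 100101 XOR 110101 = 010000
  pos 6: 100000 XOR 110101 = 010101
  pos 7: 101010 XOR 110101 = 011111
  pos 8: 111110 XOR 110101 = 001011
  pos 10: 101100 XOR 110101 = 011001
Remainder (last 5 bits) = 11001. This is the CRC / FCS.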